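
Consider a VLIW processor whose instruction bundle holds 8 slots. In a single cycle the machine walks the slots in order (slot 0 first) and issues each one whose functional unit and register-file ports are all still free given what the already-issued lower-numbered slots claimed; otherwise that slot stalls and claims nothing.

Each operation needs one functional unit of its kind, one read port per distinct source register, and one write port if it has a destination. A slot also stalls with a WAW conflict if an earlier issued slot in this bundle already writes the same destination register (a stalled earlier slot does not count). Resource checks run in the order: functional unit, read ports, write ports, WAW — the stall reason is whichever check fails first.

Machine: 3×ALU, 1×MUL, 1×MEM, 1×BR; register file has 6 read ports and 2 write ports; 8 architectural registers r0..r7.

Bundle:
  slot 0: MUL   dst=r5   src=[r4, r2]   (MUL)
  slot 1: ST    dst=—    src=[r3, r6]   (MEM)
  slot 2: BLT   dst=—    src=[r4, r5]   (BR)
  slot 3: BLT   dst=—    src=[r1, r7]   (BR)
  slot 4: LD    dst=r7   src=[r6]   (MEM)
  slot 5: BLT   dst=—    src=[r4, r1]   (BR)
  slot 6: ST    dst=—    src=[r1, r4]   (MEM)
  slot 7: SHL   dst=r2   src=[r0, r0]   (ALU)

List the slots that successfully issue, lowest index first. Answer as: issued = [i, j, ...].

issued = [0, 1, 2]

slot 0 (MUL): ISSUE — free A3,Mu0,Ld1,B1 rp4 wp1
slot 1 (MEM): ISSUE — free A3,Mu0,Ld0,B1 rp2 wp1
slot 2 (BR): ISSUE — free A3,Mu0,Ld0,B0 rp0 wp1
slot 3 (BR): stall FU — free A3,Mu0,Ld0,B0 rp0 wp1
slot 4 (MEM): stall FU — free A3,Mu0,Ld0,B0 rp0 wp1
slot 5 (BR): stall FU — free A3,Mu0,Ld0,B0 rp0 wp1
slot 6 (MEM): stall FU — free A3,Mu0,Ld0,B0 rp0 wp1
slot 7 (ALU): stall RD_PORT — free A3,Mu0,Ld0,B0 rp0 wp1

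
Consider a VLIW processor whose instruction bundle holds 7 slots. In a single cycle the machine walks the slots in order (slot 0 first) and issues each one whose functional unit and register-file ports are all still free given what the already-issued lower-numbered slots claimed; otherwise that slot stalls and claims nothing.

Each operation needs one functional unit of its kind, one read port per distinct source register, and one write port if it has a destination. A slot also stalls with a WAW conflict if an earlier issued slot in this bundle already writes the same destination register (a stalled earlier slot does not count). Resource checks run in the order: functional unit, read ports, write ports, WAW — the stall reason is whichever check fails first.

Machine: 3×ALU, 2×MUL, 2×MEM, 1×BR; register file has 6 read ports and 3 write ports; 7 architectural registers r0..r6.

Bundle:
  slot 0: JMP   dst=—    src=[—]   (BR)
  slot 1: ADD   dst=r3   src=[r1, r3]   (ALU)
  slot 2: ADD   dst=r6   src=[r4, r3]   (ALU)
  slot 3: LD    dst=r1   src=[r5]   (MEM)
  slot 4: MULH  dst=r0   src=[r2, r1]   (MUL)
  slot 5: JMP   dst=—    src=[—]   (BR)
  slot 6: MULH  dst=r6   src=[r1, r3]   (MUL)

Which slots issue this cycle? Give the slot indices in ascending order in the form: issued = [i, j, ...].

#0 BR src=- dispatched  <A:3 Mu:2 Ld:2 B:0 rd:6 wr:3>
#1 ALU src=r1,r3 dispatched  <A:2 Mu:2 Ld:2 B:0 rd:4 wr:2>
#2 ALU src=r4,r3 dispatched  <A:1 Mu:2 Ld:2 B:0 rd:2 wr:1>
#3 MEM src=r5 dispatched  <A:1 Mu:2 Ld:1 B:0 rd:1 wr:0>
#4 MUL src=r2,r1 held:RD_PORT  <A:1 Mu:2 Ld:1 B:0 rd:1 wr:0>
#5 BR src=- held:FU  <A:1 Mu:2 Ld:1 B:0 rd:1 wr:0>
#6 MUL src=r1,r3 held:RD_PORT  <A:1 Mu:2 Ld:1 B:0 rd:1 wr:0>

issued = [0, 1, 2, 3]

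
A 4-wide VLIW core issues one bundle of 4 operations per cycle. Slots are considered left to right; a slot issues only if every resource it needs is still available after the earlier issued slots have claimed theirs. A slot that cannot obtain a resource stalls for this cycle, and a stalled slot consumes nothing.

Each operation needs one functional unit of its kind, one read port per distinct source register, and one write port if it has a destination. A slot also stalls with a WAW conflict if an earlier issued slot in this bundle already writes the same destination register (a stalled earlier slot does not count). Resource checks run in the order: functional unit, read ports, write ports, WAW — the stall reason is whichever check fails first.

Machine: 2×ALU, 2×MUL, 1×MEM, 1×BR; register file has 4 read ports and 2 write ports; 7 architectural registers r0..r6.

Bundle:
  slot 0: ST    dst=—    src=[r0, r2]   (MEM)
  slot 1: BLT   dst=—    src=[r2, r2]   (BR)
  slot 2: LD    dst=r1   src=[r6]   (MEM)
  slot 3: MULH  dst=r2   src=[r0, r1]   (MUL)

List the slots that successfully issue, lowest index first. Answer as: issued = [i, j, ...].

issued = [0, 1]

slot 0 (MEM): ISSUE — free A2,Mu2,Ld0,B1 rp2 wp2
slot 1 (BR): ISSUE — free A2,Mu2,Ld0,B0 rp1 wp2
slot 2 (MEM): stall FU — free A2,Mu2,Ld0,B0 rp1 wp2
slot 3 (MUL): stall RD_PORT — free A2,Mu2,Ld0,B0 rp1 wp2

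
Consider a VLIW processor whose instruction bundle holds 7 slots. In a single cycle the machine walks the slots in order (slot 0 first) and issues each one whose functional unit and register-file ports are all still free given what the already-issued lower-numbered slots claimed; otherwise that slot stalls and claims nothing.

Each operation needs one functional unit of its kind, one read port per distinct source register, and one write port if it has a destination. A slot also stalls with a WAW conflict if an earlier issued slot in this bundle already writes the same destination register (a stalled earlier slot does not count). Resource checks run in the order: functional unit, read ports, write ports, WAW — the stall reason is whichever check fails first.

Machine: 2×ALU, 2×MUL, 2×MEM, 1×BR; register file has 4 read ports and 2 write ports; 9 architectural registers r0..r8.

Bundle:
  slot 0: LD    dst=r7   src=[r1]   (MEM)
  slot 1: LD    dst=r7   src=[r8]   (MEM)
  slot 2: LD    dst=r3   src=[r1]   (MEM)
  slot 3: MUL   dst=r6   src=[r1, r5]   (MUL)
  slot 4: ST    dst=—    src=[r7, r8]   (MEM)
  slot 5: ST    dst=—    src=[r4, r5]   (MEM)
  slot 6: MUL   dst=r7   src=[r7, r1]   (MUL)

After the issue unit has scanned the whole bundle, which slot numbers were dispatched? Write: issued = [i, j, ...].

issued = [0, 2]

slot 0 (MEM): ISSUE — free A2,Mu2,Ld1,B1 rp3 wp1
slot 1 (MEM): stall WAW — free A2,Mu2,Ld1,B1 rp3 wp1
slot 2 (MEM): ISSUE — free A2,Mu2,Ld0,B1 rp2 wp0
slot 3 (MUL): stall WR_PORT — free A2,Mu2,Ld0,B1 rp2 wp0
slot 4 (MEM): stall FU — free A2,Mu2,Ld0,B1 rp2 wp0
slot 5 (MEM): stall FU — free A2,Mu2,Ld0,B1 rp2 wp0
slot 6 (MUL): stall WR_PORT — free A2,Mu2,Ld0,B1 rp2 wp0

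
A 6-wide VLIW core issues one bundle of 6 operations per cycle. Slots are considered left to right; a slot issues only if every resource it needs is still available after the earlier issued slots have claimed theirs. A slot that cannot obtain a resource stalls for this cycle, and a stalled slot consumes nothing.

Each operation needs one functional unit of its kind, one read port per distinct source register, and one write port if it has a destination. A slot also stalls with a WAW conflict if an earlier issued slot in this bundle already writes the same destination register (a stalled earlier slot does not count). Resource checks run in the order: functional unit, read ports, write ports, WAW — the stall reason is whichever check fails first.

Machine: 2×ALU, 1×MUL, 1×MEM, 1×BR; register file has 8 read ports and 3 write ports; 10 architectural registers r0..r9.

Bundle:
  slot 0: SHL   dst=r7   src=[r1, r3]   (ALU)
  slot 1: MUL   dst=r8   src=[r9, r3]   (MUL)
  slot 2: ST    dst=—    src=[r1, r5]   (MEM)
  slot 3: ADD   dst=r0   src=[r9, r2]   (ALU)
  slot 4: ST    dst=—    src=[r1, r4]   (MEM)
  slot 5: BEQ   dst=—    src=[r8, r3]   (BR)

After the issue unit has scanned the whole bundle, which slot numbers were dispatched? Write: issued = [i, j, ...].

issued = [0, 1, 2, 3]

  0. ALU→r7 ⇒ go  {1A/1Mu/1Ld/1B | 6r 2w}
  1. MUL→r8 ⇒ go  {1A/0Mu/1Ld/1B | 4r 1w}
  2. MEM ⇒ go  {1A/0Mu/0Ld/1B | 2r 1w}
  3. ALU→r0 ⇒ go  {0A/0Mu/0Ld/1B | 0r 0w}
  4. MEM ⇒ no(FU)  {0A/0Mu/0Ld/1B | 0r 0w}
  5. BR ⇒ no(RD_PORT)  {0A/0Mu/0Ld/1B | 0r 0w}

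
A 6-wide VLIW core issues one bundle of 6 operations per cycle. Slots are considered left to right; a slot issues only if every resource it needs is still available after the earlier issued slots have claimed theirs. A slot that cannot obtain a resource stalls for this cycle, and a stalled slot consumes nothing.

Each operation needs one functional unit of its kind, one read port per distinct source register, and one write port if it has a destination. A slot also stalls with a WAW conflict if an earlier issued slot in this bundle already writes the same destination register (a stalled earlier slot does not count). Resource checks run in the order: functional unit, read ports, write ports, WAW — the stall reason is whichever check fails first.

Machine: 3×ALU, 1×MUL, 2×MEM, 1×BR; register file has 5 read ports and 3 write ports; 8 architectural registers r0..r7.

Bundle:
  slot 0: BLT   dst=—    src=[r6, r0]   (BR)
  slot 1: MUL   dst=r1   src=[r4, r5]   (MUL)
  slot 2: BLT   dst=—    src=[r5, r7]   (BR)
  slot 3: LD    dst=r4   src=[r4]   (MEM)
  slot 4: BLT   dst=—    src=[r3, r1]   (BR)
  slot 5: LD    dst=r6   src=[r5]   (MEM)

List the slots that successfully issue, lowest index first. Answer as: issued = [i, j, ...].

  0. BR ⇒ go  {3A/1Mu/2Ld/0B | 3r 3w}
  1. MUL→r1 ⇒ go  {3A/0Mu/2Ld/0B | 1r 2w}
  2. BR ⇒ no(FU)  {3A/0Mu/2Ld/0B | 1r 2w}
  3. MEM→r4 ⇒ go  {3A/0Mu/1Ld/0B | 0r 1w}
  4. BR ⇒ no(FU)  {3A/0Mu/1Ld/0B | 0r 1w}
  5. MEM→r6 ⇒ no(RD_PORT)  {3A/0Mu/1Ld/0B | 0r 1w}

issued = [0, 1, 3]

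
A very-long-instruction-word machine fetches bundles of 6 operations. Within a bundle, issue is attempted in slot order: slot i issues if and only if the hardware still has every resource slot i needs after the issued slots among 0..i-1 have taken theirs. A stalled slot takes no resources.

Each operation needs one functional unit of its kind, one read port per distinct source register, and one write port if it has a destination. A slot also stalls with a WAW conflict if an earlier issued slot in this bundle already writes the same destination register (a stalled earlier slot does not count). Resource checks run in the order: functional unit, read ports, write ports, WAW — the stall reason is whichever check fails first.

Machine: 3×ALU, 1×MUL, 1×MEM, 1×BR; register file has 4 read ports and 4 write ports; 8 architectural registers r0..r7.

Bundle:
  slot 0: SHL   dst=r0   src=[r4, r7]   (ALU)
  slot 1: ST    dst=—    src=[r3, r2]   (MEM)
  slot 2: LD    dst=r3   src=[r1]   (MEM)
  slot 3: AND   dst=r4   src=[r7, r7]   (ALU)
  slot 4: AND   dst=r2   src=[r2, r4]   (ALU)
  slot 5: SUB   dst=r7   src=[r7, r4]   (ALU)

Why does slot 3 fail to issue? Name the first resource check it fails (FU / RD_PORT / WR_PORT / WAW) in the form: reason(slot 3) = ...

(0) want 1×ALU +2rd +1wr — yes → AL2|MU1|ME1|BR1|rd2|wr3
(1) want 1×MEM +2rd +0wr — yes → AL2|MU1|ME0|BR1|rd0|wr3
(2) want 1×MEM +1rd +1wr — FU → AL2|MU1|ME0|BR1|rd0|wr3
(3) want 1×ALU +1rd +1wr — RD_PORT → AL2|MU1|ME0|BR1|rd0|wr3
(4) want 1×ALU +2rd +1wr — RD_PORT → AL2|MU1|ME0|BR1|rd0|wr3
(5) want 1×ALU +2rd +1wr — RD_PORT → AL2|MU1|ME0|BR1|rd0|wr3

reason(slot 3) = RD_PORT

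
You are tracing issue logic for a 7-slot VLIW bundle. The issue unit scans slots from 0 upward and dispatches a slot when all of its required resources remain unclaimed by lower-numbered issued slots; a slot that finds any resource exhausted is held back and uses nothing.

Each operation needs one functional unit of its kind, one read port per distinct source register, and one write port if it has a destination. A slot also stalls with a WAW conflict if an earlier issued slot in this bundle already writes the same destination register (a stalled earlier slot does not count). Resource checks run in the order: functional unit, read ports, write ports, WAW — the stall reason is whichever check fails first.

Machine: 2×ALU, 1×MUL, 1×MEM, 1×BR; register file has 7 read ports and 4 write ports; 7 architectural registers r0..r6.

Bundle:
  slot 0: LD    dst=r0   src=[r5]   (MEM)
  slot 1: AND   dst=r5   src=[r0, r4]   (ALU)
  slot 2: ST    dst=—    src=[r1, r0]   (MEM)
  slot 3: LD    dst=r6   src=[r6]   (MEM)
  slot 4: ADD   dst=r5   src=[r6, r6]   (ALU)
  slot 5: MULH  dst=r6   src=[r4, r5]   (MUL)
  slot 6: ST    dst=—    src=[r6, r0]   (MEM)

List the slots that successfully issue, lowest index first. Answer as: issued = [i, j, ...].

(0) want 1×MEM +1rd +1wr — yes → AL2|MU1|ME0|BR1|rd6|wr3
(1) want 1×ALU +2rd +1wr — yes → AL1|MU1|ME0|BR1|rd4|wr2
(2) want 1×MEM +2rd +0wr — FU → AL1|MU1|ME0|BR1|rd4|wr2
(3) want 1×MEM +1rd +1wr — FU → AL1|MU1|ME0|BR1|rd4|wr2
(4) want 1×ALU +1rd +1wr — WAW → AL1|MU1|ME0|BR1|rd4|wr2
(5) want 1×MUL +2rd +1wr — yes → AL1|MU0|ME0|BR1|rd2|wr1
(6) want 1×MEM +2rd +0wr — FU → AL1|MU0|ME0|BR1|rd2|wr1

issued = [0, 1, 5]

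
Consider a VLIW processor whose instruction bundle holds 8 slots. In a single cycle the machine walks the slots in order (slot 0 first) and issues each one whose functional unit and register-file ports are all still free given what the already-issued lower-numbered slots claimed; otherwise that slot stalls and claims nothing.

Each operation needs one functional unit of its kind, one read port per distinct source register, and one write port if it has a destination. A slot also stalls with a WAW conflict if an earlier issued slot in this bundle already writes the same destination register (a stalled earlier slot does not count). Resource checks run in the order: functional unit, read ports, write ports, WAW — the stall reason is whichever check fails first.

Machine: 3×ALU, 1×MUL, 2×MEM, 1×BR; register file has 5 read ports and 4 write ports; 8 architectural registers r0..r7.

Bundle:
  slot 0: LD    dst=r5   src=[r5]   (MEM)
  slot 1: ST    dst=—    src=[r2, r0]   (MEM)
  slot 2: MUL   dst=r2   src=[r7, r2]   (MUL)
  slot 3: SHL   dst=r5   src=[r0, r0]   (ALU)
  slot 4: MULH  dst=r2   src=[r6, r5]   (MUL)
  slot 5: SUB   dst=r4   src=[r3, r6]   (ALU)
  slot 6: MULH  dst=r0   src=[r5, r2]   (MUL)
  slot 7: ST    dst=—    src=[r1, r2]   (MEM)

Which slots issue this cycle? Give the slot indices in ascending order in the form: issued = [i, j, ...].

issued = [0, 1, 2]

(0) want 1×MEM +1rd +1wr — yes → AL3|MU1|ME1|BR1|rd4|wr3
(1) want 1×MEM +2rd +0wr — yes → AL3|MU1|ME0|BR1|rd2|wr3
(2) want 1×MUL +2rd +1wr — yes → AL3|MU0|ME0|BR1|rd0|wr2
(3) want 1×ALU +1rd +1wr — RD_PORT → AL3|MU0|ME0|BR1|rd0|wr2
(4) want 1×MUL +2rd +1wr — FU → AL3|MU0|ME0|BR1|rd0|wr2
(5) want 1×ALU +2rd +1wr — RD_PORT → AL3|MU0|ME0|BR1|rd0|wr2
(6) want 1×MUL +2rd +1wr — FU → AL3|MU0|ME0|BR1|rd0|wr2
(7) want 1×MEM +2rd +0wr — FU → AL3|MU0|ME0|BR1|rd0|wr2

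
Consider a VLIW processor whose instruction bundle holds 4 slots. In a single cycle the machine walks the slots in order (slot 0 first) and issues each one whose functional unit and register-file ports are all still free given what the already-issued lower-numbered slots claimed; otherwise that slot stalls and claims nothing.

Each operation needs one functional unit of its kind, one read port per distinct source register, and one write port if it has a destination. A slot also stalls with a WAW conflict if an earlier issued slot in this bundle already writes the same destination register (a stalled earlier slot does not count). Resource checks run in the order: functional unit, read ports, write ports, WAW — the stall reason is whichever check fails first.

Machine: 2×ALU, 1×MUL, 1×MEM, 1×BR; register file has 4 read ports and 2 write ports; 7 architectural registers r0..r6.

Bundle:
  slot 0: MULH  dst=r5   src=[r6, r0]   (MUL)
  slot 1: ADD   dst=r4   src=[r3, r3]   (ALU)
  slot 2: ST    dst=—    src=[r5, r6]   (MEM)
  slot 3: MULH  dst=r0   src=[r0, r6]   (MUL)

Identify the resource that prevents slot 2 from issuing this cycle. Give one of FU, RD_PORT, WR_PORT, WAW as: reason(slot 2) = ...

#0 MUL src=r6,r0 dispatched  <A:2 Mu:0 Ld:1 B:1 rd:2 wr:1>
#1 ALU src=r3,r3 dispatched  <A:1 Mu:0 Ld:1 B:1 rd:1 wr:0>
#2 MEM src=r5,r6 held:RD_PORT  <A:1 Mu:0 Ld:1 B:1 rd:1 wr:0>
#3 MUL src=r0,r6 held:FU  <A:1 Mu:0 Ld:1 B:1 rd:1 wr:0>

reason(slot 2) = RD_PORT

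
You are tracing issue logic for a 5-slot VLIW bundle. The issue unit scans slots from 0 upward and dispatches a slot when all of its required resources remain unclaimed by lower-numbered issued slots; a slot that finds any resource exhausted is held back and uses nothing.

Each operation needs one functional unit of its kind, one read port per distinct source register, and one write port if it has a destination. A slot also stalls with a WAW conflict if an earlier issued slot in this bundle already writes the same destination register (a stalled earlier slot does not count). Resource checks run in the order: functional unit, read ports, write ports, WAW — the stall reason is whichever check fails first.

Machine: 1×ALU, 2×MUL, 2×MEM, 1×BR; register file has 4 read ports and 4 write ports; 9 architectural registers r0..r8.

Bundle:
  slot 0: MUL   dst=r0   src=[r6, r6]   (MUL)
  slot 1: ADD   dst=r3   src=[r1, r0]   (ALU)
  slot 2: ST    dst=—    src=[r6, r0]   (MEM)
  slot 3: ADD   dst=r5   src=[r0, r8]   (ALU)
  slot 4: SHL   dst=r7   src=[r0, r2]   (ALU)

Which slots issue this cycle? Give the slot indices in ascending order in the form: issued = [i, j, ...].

  0. MUL→r0 ⇒ go  {1A/1Mu/2Ld/1B | 3r 3w}
  1. ALU→r3 ⇒ go  {0A/1Mu/2Ld/1B | 1r 2w}
  2. MEM ⇒ no(RD_PORT)  {0A/1Mu/2Ld/1B | 1r 2w}
  3. ALU→r5 ⇒ no(FU)  {0A/1Mu/2Ld/1B | 1r 2w}
  4. ALU→r7 ⇒ no(FU)  {0A/1Mu/2Ld/1B | 1r 2w}

issued = [0, 1]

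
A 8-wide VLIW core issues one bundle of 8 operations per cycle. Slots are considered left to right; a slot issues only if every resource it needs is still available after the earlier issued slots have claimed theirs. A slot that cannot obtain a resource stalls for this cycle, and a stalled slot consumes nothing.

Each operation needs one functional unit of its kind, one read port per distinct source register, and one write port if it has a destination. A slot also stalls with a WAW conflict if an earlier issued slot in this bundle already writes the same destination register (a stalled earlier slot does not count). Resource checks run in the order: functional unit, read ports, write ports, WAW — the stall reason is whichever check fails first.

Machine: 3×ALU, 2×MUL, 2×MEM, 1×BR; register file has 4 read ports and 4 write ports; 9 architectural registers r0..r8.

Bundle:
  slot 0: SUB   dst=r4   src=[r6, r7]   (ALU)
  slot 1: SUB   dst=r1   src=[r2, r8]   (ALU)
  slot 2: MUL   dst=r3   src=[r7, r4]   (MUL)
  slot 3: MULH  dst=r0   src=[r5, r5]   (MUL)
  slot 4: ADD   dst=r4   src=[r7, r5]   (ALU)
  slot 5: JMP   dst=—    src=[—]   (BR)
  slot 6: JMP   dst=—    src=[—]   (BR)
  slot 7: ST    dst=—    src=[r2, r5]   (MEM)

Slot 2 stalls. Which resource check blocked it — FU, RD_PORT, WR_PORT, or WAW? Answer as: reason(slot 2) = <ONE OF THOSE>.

slot 0 (ALU): ISSUE — free A2,Mu2,Ld2,B1 rp2 wp3
slot 1 (ALU): ISSUE — free A1,Mu2,Ld2,B1 rp0 wp2
slot 2 (MUL): stall RD_PORT — free A1,Mu2,Ld2,B1 rp0 wp2
slot 3 (MUL): stall RD_PORT — free A1,Mu2,Ld2,B1 rp0 wp2
slot 4 (ALU): stall RD_PORT — free A1,Mu2,Ld2,B1 rp0 wp2
slot 5 (BR): ISSUE — free A1,Mu2,Ld2,B0 rp0 wp2
slot 6 (BR): stall FU — free A1,Mu2,Ld2,B0 rp0 wp2
slot 7 (MEM): stall RD_PORT — free A1,Mu2,Ld2,B0 rp0 wp2

reason(slot 2) = RD_PORT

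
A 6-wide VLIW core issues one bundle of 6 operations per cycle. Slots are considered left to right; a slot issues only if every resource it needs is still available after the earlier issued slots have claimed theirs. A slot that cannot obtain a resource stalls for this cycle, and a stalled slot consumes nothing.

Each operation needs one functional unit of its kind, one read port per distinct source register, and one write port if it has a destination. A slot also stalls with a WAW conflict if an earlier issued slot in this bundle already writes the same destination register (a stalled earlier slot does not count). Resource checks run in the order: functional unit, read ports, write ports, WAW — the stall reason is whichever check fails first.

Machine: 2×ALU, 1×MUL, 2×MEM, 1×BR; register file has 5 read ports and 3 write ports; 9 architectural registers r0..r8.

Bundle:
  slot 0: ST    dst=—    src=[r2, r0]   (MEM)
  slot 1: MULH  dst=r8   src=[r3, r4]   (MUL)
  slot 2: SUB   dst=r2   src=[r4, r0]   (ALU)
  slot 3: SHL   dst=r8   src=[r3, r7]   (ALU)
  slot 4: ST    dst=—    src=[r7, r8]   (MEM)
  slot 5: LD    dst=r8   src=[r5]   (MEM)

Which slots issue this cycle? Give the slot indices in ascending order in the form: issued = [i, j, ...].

slot 0 (MEM): ISSUE — free A2,Mu1,Ld1,B1 rp3 wp3
slot 1 (MUL): ISSUE — free A2,Mu0,Ld1,B1 rp1 wp2
slot 2 (ALU): stall RD_PORT — free A2,Mu0,Ld1,B1 rp1 wp2
slot 3 (ALU): stall RD_PORT — free A2,Mu0,Ld1,B1 rp1 wp2
slot 4 (MEM): stall RD_PORT — free A2,Mu0,Ld1,B1 rp1 wp2
slot 5 (MEM): stall WAW — free A2,Mu0,Ld1,B1 rp1 wp2

issued = [0, 1]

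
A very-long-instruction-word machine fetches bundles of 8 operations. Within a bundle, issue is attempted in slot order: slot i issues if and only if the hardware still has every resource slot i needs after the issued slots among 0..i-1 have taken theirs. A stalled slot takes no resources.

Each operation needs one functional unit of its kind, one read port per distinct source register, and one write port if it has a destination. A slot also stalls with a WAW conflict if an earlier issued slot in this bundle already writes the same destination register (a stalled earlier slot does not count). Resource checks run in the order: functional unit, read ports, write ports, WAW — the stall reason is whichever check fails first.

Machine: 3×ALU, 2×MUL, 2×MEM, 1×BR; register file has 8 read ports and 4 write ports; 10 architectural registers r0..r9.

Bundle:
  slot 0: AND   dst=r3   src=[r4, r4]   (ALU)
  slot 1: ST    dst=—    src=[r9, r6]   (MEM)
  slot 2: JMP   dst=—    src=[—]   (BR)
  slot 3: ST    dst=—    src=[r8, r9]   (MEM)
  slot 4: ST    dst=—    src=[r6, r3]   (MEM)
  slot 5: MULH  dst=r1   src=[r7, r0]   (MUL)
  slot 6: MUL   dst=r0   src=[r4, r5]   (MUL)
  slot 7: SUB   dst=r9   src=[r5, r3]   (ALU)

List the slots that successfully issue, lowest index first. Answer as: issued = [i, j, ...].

  0. ALU→r3 ⇒ go  {2A/2Mu/2Ld/1B | 7r 3w}
  1. MEM ⇒ go  {2A/2Mu/1Ld/1B | 5r 3w}
  2. BR ⇒ go  {2A/2Mu/1Ld/0B | 5r 3w}
  3. MEM ⇒ go  {2A/2Mu/0Ld/0B | 3r 3w}
  4. MEM ⇒ no(FU)  {2A/2Mu/0Ld/0B | 3r 3w}
  5. MUL→r1 ⇒ go  {2A/1Mu/0Ld/0B | 1r 2w}
  6. MUL→r0 ⇒ no(RD_PORT)  {2A/1Mu/0Ld/0B | 1r 2w}
  7. ALU→r9 ⇒ no(RD_PORT)  {2A/1Mu/0Ld/0B | 1r 2w}

issued = [0, 1, 2, 3, 5]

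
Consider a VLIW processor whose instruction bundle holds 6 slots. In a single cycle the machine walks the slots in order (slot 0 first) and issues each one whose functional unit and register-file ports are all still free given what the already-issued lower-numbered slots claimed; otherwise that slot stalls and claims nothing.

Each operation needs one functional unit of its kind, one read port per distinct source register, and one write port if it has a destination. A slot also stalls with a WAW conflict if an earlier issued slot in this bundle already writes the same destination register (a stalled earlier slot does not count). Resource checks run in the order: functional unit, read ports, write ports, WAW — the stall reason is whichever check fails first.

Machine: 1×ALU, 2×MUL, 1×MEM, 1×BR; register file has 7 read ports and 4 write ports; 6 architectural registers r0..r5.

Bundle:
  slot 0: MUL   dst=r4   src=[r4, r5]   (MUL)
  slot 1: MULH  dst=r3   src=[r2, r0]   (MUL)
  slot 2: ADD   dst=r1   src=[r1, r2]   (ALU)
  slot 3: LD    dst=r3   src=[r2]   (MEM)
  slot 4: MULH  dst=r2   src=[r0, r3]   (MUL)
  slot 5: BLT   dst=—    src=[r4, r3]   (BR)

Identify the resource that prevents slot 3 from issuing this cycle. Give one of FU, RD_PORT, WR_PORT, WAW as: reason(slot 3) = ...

  0. MUL→r4 ⇒ go  {1A/1Mu/1Ld/1B | 5r 3w}
  1. MUL→r3 ⇒ go  {1A/0Mu/1Ld/1B | 3r 2w}
  2. ALU→r1 ⇒ go  {0A/0Mu/1Ld/1B | 1r 1w}
  3. MEM→r3 ⇒ no(WAW)  {0A/0Mu/1Ld/1B | 1r 1w}
  4. MUL→r2 ⇒ no(FU)  {0A/0Mu/1Ld/1B | 1r 1w}
  5. BR ⇒ no(RD_PORT)  {0A/0Mu/1Ld/1B | 1r 1w}

reason(slot 3) = WAW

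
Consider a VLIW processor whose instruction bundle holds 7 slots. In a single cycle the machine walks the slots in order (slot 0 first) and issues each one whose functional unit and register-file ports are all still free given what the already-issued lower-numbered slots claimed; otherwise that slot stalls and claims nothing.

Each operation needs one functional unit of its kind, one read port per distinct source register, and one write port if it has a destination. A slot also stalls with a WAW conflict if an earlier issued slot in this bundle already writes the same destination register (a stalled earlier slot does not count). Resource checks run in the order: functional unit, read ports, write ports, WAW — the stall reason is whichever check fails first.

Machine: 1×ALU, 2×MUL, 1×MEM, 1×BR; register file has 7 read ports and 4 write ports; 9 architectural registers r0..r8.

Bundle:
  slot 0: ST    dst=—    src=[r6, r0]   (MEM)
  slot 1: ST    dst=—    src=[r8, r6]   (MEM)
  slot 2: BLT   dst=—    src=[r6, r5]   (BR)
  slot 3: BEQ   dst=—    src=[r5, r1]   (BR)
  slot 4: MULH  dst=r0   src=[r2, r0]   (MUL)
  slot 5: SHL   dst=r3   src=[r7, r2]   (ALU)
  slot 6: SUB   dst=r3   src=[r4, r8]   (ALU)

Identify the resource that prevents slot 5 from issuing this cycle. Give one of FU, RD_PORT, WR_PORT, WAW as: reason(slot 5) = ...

reason(slot 5) = RD_PORT

#0 MEM src=r6,r0 dispatched  <A:1 Mu:2 Ld:0 B:1 rd:5 wr:4>
#1 MEM src=r8,r6 held:FU  <A:1 Mu:2 Ld:0 B:1 rd:5 wr:4>
#2 BR src=r6,r5 dispatched  <A:1 Mu:2 Ld:0 B:0 rd:3 wr:4>
#3 BR src=r5,r1 held:FU  <A:1 Mu:2 Ld:0 B:0 rd:3 wr:4>
#4 MUL src=r2,r0 dispatched  <A:1 Mu:1 Ld:0 B:0 rd:1 wr:3>
#5 ALU src=r7,r2 held:RD_PORT  <A:1 Mu:1 Ld:0 B:0 rd:1 wr:3>
#6 ALU src=r4,r8 held:RD_PORT  <A:1 Mu:1 Ld:0 B:0 rd:1 wr:3>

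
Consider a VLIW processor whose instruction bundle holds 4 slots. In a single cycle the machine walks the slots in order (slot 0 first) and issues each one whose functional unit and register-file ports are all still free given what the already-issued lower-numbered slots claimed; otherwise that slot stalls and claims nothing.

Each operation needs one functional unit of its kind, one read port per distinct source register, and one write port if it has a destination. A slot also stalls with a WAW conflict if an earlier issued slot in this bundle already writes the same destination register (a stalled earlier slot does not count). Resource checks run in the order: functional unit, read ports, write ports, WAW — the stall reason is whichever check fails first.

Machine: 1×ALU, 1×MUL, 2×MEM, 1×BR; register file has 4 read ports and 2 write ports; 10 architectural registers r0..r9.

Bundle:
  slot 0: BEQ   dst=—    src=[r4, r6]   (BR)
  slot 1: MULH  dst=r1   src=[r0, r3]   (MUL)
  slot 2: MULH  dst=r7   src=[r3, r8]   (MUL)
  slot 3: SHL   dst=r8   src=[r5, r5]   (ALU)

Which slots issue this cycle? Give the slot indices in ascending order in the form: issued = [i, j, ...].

issued = [0, 1]

[0] BR needs rd=2 wr=0: ok; after: ALU=1 MUL=1 MEM=2 BR=0, R=2, W=2
[1] MUL needs rd=2 wr=1: ok; after: ALU=1 MUL=0 MEM=2 BR=0, R=0, W=1
[2] MUL needs rd=2 wr=1: FU; after: ALU=1 MUL=0 MEM=2 BR=0, R=0, W=1
[3] ALU needs rd=1 wr=1: RD_PORT; after: ALU=1 MUL=0 MEM=2 BR=0, R=0, W=1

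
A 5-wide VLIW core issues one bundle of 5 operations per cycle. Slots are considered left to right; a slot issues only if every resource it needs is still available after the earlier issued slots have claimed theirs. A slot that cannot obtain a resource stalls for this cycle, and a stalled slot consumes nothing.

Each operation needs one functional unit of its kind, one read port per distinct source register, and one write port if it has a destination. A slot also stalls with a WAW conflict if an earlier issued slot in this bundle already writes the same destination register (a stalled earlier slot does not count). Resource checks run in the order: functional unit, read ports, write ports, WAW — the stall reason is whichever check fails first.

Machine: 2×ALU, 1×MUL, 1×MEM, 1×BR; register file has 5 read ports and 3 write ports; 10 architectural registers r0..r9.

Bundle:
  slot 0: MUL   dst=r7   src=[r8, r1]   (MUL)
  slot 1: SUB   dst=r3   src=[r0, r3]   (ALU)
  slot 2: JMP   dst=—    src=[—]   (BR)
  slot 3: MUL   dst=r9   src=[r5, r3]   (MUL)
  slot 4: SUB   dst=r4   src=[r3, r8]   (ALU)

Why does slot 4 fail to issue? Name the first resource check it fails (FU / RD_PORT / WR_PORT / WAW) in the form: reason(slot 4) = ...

reason(slot 4) = RD_PORT

(0) want 1×MUL +2rd +1wr — yes → AL2|MU0|ME1|BR1|rd3|wr2
(1) want 1×ALU +2rd +1wr — yes → AL1|MU0|ME1|BR1|rd1|wr1
(2) want 1×BR +0rd +0wr — yes → AL1|MU0|ME1|BR0|rd1|wr1
(3) want 1×MUL +2rd +1wr — FU → AL1|MU0|ME1|BR0|rd1|wr1
(4) want 1×ALU +2rd +1wr — RD_PORT → AL1|MU0|ME1|BR0|rd1|wr1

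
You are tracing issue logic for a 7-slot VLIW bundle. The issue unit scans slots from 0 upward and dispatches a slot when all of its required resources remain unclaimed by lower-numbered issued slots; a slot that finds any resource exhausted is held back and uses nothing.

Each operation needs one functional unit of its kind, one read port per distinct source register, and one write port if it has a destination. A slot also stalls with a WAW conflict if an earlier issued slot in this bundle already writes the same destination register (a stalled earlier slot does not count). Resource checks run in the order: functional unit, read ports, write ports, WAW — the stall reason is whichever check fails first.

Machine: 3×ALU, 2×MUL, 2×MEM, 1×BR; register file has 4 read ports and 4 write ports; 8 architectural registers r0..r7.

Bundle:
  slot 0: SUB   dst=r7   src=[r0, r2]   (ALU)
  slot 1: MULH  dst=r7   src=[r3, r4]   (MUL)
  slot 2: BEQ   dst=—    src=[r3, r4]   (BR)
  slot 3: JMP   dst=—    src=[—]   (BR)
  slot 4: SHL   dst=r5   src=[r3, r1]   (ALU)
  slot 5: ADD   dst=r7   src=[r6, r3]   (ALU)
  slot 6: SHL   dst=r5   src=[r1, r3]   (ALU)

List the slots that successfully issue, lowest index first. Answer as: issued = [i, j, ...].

issued = [0, 2]

  0. ALU→r7 ⇒ go  {2A/2Mu/2Ld/1B | 2r 3w}
  1. MUL→r7 ⇒ no(WAW)  {2A/2Mu/2Ld/1B | 2r 3w}
  2. BR ⇒ go  {2A/2Mu/2Ld/0B | 0r 3w}
  3. BR ⇒ no(FU)  {2A/2Mu/2Ld/0B | 0r 3w}
  4. ALU→r5 ⇒ no(RD_PORT)  {2A/2Mu/2Ld/0B | 0r 3w}
  5. ALU→r7 ⇒ no(RD_PORT)  {2A/2Mu/2Ld/0B | 0r 3w}
  6. ALU→r5 ⇒ no(RD_PORT)  {2A/2Mu/2Ld/0B | 0r 3w}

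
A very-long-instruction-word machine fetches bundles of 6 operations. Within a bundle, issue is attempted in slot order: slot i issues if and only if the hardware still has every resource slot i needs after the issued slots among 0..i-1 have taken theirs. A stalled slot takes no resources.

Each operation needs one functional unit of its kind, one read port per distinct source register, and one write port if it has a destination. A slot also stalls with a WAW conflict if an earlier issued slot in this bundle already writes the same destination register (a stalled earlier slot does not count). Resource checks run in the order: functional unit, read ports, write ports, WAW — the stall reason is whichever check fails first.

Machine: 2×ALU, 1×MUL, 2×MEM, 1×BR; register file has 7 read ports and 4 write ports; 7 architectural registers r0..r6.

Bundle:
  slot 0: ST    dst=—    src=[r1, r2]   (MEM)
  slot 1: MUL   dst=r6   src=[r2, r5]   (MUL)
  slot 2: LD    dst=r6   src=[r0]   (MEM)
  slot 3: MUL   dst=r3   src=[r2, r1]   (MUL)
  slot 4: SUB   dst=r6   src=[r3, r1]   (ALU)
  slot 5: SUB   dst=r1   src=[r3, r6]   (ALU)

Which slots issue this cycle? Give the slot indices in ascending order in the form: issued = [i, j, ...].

[0] MEM needs rd=2 wr=0: ok; after: ALU=2 MUL=1 MEM=1 BR=1, R=5, W=4
[1] MUL needs rd=2 wr=1: ok; after: ALU=2 MUL=0 MEM=1 BR=1, R=3, W=3
[2] MEM needs rd=1 wr=1: WAW; after: ALU=2 MUL=0 MEM=1 BR=1, R=3, W=3
[3] MUL needs rd=2 wr=1: FU; after: ALU=2 MUL=0 MEM=1 BR=1, R=3, W=3
[4] ALU needs rd=2 wr=1: WAW; after: ALU=2 MUL=0 MEM=1 BR=1, R=3, W=3
[5] ALU needs rd=2 wr=1: ok; after: ALU=1 MUL=0 MEM=1 BR=1, R=1, W=2

issued = [0, 1, 5]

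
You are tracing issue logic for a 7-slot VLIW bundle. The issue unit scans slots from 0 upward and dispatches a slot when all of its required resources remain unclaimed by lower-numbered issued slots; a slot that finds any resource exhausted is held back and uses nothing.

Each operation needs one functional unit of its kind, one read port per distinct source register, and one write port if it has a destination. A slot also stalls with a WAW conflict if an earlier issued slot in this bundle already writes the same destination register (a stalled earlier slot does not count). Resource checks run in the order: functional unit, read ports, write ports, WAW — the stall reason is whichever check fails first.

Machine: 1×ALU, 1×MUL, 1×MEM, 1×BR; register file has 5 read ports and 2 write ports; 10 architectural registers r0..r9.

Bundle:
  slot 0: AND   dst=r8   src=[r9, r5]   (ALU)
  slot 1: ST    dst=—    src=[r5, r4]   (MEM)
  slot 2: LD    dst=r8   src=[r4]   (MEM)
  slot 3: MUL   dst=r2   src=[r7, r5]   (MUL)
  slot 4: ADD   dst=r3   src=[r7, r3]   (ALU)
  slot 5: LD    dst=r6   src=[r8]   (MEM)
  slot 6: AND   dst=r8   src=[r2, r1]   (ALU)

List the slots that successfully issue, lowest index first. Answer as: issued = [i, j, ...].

slot 0 (ALU): ISSUE — free A0,Mu1,Ld1,B1 rp3 wp1
slot 1 (MEM): ISSUE — free A0,Mu1,Ld0,B1 rp1 wp1
slot 2 (MEM): stall FU — free A0,Mu1,Ld0,B1 rp1 wp1
slot 3 (MUL): stall RD_PORT — free A0,Mu1,Ld0,B1 rp1 wp1
slot 4 (ALU): stall FU — free A0,Mu1,Ld0,B1 rp1 wp1
slot 5 (MEM): stall FU — free A0,Mu1,Ld0,B1 rp1 wp1
slot 6 (ALU): stall FU — free A0,Mu1,Ld0,B1 rp1 wp1

issued = [0, 1]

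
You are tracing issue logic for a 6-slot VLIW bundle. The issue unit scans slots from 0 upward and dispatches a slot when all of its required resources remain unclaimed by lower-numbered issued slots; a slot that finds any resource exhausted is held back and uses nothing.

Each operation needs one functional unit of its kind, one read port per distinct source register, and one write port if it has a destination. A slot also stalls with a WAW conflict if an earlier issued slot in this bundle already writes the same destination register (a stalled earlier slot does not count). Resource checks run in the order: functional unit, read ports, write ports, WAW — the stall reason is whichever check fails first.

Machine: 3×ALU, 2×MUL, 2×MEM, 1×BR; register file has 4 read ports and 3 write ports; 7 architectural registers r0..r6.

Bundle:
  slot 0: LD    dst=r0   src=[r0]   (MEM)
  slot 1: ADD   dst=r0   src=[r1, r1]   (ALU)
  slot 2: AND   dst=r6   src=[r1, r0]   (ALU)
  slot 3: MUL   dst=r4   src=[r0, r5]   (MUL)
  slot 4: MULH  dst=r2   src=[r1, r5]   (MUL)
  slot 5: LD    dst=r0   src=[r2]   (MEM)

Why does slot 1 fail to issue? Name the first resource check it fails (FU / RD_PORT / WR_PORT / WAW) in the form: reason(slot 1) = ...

  0. MEM→r0 ⇒ go  {3A/2Mu/1Ld/1B | 3r 2w}
  1. ALU→r0 ⇒ no(WAW)  {3A/2Mu/1Ld/1B | 3r 2w}
  2. ALU→r6 ⇒ go  {2A/2Mu/1Ld/1B | 1r 1w}
  3. MUL→r4 ⇒ no(RD_PORT)  {2A/2Mu/1Ld/1B | 1r 1w}
  4. MUL→r2 ⇒ no(RD_PORT)  {2A/2Mu/1Ld/1B | 1r 1w}
  5. MEM→r0 ⇒ no(WAW)  {2A/2Mu/1Ld/1B | 1r 1w}

reason(slot 1) = WAW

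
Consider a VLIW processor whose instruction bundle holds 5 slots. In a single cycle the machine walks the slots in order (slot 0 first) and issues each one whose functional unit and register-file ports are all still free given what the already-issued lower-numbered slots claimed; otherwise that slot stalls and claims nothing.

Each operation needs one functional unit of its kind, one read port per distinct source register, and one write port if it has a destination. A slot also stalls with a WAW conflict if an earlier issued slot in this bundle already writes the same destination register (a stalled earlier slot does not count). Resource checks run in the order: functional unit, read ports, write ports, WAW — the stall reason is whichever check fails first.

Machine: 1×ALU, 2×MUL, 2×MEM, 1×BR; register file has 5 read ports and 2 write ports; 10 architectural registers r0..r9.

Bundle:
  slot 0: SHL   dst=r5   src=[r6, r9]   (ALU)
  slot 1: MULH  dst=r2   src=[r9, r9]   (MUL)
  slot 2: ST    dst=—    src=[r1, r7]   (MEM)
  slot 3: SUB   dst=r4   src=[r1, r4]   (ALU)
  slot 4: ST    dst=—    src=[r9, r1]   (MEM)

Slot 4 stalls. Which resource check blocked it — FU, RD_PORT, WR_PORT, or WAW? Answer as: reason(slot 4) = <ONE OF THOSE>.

slot 0 (ALU): ISSUE — free A0,Mu2,Ld2,B1 rp3 wp1
slot 1 (MUL): ISSUE — free A0,Mu1,Ld2,B1 rp2 wp0
slot 2 (MEM): ISSUE — free A0,Mu1,Ld1,B1 rp0 wp0
slot 3 (ALU): stall FU — free A0,Mu1,Ld1,B1 rp0 wp0
slot 4 (MEM): stall RD_PORT — free A0,Mu1,Ld1,B1 rp0 wp0

reason(slot 4) = RD_PORT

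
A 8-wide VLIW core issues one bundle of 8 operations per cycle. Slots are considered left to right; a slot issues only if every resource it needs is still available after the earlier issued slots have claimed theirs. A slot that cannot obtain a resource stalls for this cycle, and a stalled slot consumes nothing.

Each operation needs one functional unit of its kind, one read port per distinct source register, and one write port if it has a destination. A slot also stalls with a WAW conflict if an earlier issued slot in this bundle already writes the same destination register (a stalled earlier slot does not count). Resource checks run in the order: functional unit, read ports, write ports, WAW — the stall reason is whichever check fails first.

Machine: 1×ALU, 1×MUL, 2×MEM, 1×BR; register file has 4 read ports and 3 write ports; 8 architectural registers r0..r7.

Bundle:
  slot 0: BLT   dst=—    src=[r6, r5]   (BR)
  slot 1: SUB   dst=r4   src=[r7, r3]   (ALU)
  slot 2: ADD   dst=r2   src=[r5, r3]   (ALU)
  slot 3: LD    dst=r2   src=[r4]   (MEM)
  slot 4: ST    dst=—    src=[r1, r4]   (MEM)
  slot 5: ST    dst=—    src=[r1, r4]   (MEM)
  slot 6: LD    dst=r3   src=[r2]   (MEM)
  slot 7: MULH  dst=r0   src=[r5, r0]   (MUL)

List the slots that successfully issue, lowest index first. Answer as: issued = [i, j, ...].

issued = [0, 1]

#0 BR src=r6,r5 dispatched  <A:1 Mu:1 Ld:2 B:0 rd:2 wr:3>
#1 ALU src=r7,r3 dispatched  <A:0 Mu:1 Ld:2 B:0 rd:0 wr:2>
#2 ALU src=r5,r3 held:FU  <A:0 Mu:1 Ld:2 B:0 rd:0 wr:2>
#3 MEM src=r4 held:RD_PORT  <A:0 Mu:1 Ld:2 B:0 rd:0 wr:2>
#4 MEM src=r1,r4 held:RD_PORT  <A:0 Mu:1 Ld:2 B:0 rd:0 wr:2>
#5 MEM src=r1,r4 held:RD_PORT  <A:0 Mu:1 Ld:2 B:0 rd:0 wr:2>
#6 MEM src=r2 held:RD_PORT  <A:0 Mu:1 Ld:2 B:0 rd:0 wr:2>
#7 MUL src=r5,r0 held:RD_PORT  <A:0 Mu:1 Ld:2 B:0 rd:0 wr:2>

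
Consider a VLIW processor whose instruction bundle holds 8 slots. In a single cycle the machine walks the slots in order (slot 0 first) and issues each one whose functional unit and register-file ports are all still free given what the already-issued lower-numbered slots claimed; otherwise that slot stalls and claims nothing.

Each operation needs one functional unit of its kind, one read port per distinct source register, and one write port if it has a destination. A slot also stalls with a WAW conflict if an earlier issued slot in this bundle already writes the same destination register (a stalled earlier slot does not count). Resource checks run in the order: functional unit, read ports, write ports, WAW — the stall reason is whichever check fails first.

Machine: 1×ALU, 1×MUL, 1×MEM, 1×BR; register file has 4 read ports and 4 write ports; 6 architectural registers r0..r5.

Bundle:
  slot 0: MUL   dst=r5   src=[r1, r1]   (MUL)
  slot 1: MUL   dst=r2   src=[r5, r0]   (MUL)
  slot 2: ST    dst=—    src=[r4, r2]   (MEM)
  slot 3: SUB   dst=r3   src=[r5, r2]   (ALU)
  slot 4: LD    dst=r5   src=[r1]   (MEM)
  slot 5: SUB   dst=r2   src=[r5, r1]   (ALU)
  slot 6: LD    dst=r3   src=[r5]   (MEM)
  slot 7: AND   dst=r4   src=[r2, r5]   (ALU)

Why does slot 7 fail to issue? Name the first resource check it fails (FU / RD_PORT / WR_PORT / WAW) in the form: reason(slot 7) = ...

[0] MUL needs rd=1 wr=1: ok; after: ALU=1 MUL=0 MEM=1 BR=1, R=3, W=3
[1] MUL needs rd=2 wr=1: FU; after: ALU=1 MUL=0 MEM=1 BR=1, R=3, W=3
[2] MEM needs rd=2 wr=0: ok; after: ALU=1 MUL=0 MEM=0 BR=1, R=1, W=3
[3] ALU needs rd=2 wr=1: RD_PORT; after: ALU=1 MUL=0 MEM=0 BR=1, R=1, W=3
[4] MEM needs rd=1 wr=1: FU; after: ALU=1 MUL=0 MEM=0 BR=1, R=1, W=3
[5] ALU needs rd=2 wr=1: RD_PORT; after: ALU=1 MUL=0 MEM=0 BR=1, R=1, W=3
[6] MEM needs rd=1 wr=1: FU; after: ALU=1 MUL=0 MEM=0 BR=1, R=1, W=3
[7] ALU needs rd=2 wr=1: RD_PORT; after: ALU=1 MUL=0 MEM=0 BR=1, R=1, W=3

reason(slot 7) = RD_PORT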